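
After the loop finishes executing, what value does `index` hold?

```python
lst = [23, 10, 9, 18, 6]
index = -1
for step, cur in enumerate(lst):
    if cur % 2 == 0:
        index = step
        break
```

Let's trace through this code step by step.

Initialize: lst = [23, 10, 9, 18, 6]
Initialize: index = -1
Entering loop: for step, cur in enumerate(lst):
After iteration 1: step = 0, cur = 23, index = -1
After iteration 2: step = 1, cur = 10, index = 1
Loop ends.

Final answer: 1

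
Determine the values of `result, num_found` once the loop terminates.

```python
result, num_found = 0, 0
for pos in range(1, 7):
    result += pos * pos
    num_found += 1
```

Let's trace through this code step by step.

Initialize: result = 0
Initialize: num_found = 0
Entering loop: for pos in range(1, 7):
After iteration 1: pos = 1, result = 1, num_found = 1
After iteration 2: pos = 2, result = 5, num_found = 2
After iteration 3: pos = 3, result = 14, num_found = 3
After iteration 4: pos = 4, result = 30, num_found = 4
After iteration 5: pos = 5, result = 55, num_found = 5
After iteration 6: pos = 6, result = 91, num_found = 6
Loop ends.

Final answer: 91, 6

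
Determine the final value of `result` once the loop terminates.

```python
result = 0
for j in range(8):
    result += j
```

Let's trace through this code step by step.

Initialize: result = 0
Entering loop: for j in range(8):
After iteration 1: j = 0, result = 0
After iteration 2: j = 1, result = 1
After iteration 3: j = 2, result = 3
After iteration 4: j = 3, result = 6
After iteration 5: j = 4, result = 10
After iteration 6: j = 5, result = 15
After iteration 7: j = 6, result = 21
After iteration 8: j = 7, result = 28
Loop ends.

Final answer: 28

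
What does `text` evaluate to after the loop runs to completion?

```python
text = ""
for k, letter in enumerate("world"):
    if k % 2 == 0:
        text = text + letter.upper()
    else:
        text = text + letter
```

Let's trace through this code step by step.

Initialize: text = ''
Entering loop: for k, letter in enumerate("world"):
After iteration 1: k = 0, letter = 'w', text = 'W'
After iteration 2: k = 1, letter = 'o', text = 'Wo'
After iteration 3: k = 2, letter = 'r', text = 'WoR'
After iteration 4: k = 3, letter = 'l', text = 'WoRl'
After iteration 5: k = 4, letter = 'd', text = 'WoRlD'
Loop ends.

Final answer: 'WoRlD'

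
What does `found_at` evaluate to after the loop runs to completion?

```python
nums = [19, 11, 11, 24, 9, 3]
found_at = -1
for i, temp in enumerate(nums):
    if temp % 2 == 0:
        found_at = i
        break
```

Let's trace through this code step by step.

Initialize: nums = [19, 11, 11, 24, 9, 3]
Initialize: found_at = -1
Entering loop: for i, temp in enumerate(nums):
After iteration 1: i = 0, temp = 19, found_at = -1
After iteration 2: i = 1, temp = 11, found_at = -1
After iteration 3: i = 2, temp = 11, found_at = -1
After iteration 4: i = 3, temp = 24, found_at = 3
Loop ends.

Final answer: 3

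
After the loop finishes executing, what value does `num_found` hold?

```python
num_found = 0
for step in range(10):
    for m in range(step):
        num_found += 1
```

Let's trace through this code step by step.

Initialize: num_found = 0
Entering loop: for step in range(10):
After iteration 1: step = 0, num_found = 0
After iteration 2: step = 1, num_found = 1, m = 0
After iteration 3: step = 2, num_found = 3, m = 1
After iteration 4: step = 3, num_found = 6, m = 2
After iteration 5: step = 4, num_found = 10, m = 3
After iteration 6: step = 5, num_found = 15, m = 4
After iteration 7: step = 6, num_found = 21, m = 5
After iteration 8: step = 7, num_found = 28, m = 6
After iteration 9: step = 8, num_found = 36, m = 7
After iteration 10: step = 9, num_found = 45, m = 8
Loop ends.

Final answer: 45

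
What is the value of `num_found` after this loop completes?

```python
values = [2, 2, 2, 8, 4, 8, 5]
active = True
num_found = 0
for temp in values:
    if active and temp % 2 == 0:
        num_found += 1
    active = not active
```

Let's trace through this code step by step.

Initialize: values = [2, 2, 2, 8, 4, 8, 5]
Initialize: active = True
Initialize: num_found = 0
Entering loop: for temp in values:
After iteration 1: temp = 2, active = False, num_found = 1
After iteration 2: temp = 2, active = True, num_found = 1
After iteration 3: temp = 2, active = False, num_found = 2
After iteration 4: temp = 8, active = True, num_found = 2
After iteration 5: temp = 4, active = False, num_found = 3
After iteration 6: temp = 8, active = True, num_found = 3
After iteration 7: temp = 5, active = False, num_found = 3
Loop ends.

Final answer: 3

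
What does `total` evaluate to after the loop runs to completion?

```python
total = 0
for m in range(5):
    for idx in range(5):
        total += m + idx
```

Let's trace through this code step by step.

Initialize: total = 0
Entering loop: for m in range(5):
After iteration 1: m = 0, total = 10
After iteration 2: m = 1, total = 25
After iteration 3: m = 2, total = 45
After iteration 4: m = 3, total = 70
After iteration 5: m = 4, total = 100
Loop ends.

Final answer: 100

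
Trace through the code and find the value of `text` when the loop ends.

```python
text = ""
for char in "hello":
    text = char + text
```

Let's trace through this code step by step.

Initialize: text = ''
Entering loop: for char in "hello":
After iteration 1: char = 'h', text = 'h'
After iteration 2: char = 'e', text = 'eh'
After iteration 3: char = 'l', text = 'leh'
After iteration 4: char = 'l', text = 'lleh'
After iteration 5: char = 'o', text = 'olleh'
Loop ends.

Final answer: 'olleh'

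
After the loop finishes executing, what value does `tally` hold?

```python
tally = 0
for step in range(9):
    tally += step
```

Let's trace through this code step by step.

Initialize: tally = 0
Entering loop: for step in range(9):
After iteration 1: step = 0, tally = 0
After iteration 2: step = 1, tally = 1
After iteration 3: step = 2, tally = 3
After iteration 4: step = 3, tally = 6
After iteration 5: step = 4, tally = 10
After iteration 6: step = 5, tally = 15
After iteration 7: step = 6, tally = 21
After iteration 8: step = 7, tally = 28
After iteration 9: step = 8, tally = 36
Loop ends.

Final answer: 36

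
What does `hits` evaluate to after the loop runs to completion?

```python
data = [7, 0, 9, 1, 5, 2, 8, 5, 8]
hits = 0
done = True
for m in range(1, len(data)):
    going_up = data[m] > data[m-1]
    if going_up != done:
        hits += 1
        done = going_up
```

Let's trace through this code step by step.

Initialize: data = [7, 0, 9, 1, 5, 2, 8, 5, 8]
Initialize: hits = 0
Initialize: done = True
Entering loop: for m in range(1, len(data)):
After iteration 1: m = 1, hits = 1, done = False, going_up = False
After iteration 2: m = 2, hits = 2, done = True, going_up = True
After iteration 3: m = 3, hits = 3, done = False, going_up = False
After iteration 4: m = 4, hits = 4, done = True, going_up = True
After iteration 5: m = 5, hits = 5, done = False, going_up = False
After iteration 6: m = 6, hits = 6, done = True, going_up = True
After iteration 7: m = 7, hits = 7, done = False, going_up = False
After iteration 8: m = 8, hits = 8, done = True, going_up = True
Loop ends.

Final answer: 8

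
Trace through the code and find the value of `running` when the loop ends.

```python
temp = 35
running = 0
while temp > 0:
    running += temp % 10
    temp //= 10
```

Let's trace through this code step by step.

Initialize: temp = 35
Initialize: running = 0
Entering loop: while temp > 0:
After iteration 1: temp = 3, running = 5
After iteration 2: temp = 0, running = 8
Loop ends.

Final answer: 8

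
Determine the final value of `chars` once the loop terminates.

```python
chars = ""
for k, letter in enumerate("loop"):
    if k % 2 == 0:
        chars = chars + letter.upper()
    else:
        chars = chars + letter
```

Let's trace through this code step by step.

Initialize: chars = ''
Entering loop: for k, letter in enumerate("loop"):
After iteration 1: k = 0, letter = 'l', chars = 'L'
After iteration 2: k = 1, letter = 'o', chars = 'Lo'
After iteration 3: k = 2, letter = 'o', chars = 'LoO'
After iteration 4: k = 3, letter = 'p', chars = 'LoOp'
Loop ends.

Final answer: 'LoOp'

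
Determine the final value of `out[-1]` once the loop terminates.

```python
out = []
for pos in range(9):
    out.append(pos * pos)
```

Let's trace through this code step by step.

Initialize: out = []
Entering loop: for pos in range(9):
After iteration 1: pos = 0, out = [0]
After iteration 2: pos = 1, out = [0, 1]
After iteration 3: pos = 2, out = [0, 1, 4]
After iteration 4: pos = 3, out = [0, 1, 4, 9]
After iteration 5: pos = 4, out = [0, 1, 4, 9, 16]
After iteration 6: pos = 5, out = [0, 1, 4, 9, 16, 25]
After iteration 7: pos = 6, out = [0, 1, 4, 9, 16, 25, 36]
After iteration 8: pos = 7, out = [0, 1, 4, 9, 16, 25, 36, 49]
After iteration 9: pos = 8, out = [0, 1, 4, 9, 16, 25, 36, 49, 64]
Loop ends.
out[-1] = 64

Final answer: 64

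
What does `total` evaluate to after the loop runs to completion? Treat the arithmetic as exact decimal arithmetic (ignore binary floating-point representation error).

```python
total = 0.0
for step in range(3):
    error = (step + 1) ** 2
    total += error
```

Let's trace through this code step by step.

Initialize: total = 0.0
Entering loop: for step in range(3):
After iteration 1: step = 0, total = 1.0, error = 1
After iteration 2: step = 1, total = 5.0, error = 4
After iteration 3: step = 2, total = 14.0, error = 9
Loop ends.

Final answer: 14.0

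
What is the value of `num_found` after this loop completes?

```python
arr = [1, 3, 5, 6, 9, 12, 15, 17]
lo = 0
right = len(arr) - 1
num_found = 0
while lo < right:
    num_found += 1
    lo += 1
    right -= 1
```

Let's trace through this code step by step.

Initialize: arr = [1, 3, 5, 6, 9, 12, 15, 17]
Initialize: lo = 0
Initialize: right = 7
Initialize: num_found = 0
Entering loop: while lo < right:
After iteration 1: lo = 1, right = 6, num_found = 1
After iteration 2: lo = 2, right = 5, num_found = 2
After iteration 3: lo = 3, right = 4, num_found = 3
After iteration 4: lo = 4, right = 3, num_found = 4
Loop ends.

Final answer: 4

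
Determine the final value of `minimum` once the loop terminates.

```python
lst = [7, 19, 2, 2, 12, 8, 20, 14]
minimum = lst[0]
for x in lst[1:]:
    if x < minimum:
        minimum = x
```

Let's trace through this code step by step.

Initialize: lst = [7, 19, 2, 2, 12, 8, 20, 14]
Initialize: minimum = 7
Entering loop: for x in lst[1:]:
After iteration 1: x = 19, minimum = 7
After iteration 2: x = 2, minimum = 2
After iteration 3: x = 2, minimum = 2
After iteration 4: x = 12, minimum = 2
After iteration 5: x = 8, minimum = 2
After iteration 6: x = 20, minimum = 2
After iteration 7: x = 14, minimum = 2
Loop ends.

Final answer: 2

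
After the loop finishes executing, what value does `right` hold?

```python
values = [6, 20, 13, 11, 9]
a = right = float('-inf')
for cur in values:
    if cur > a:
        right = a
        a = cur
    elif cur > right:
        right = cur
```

Let's trace through this code step by step.

Initialize: values = [6, 20, 13, 11, 9]
Initialize: a = -inf
Initialize: right = -inf
Entering loop: for cur in values:
After iteration 1: cur = 6, a = 6, right = -inf
After iteration 2: cur = 20, a = 20, right = 6
After iteration 3: cur = 13, a = 20, right = 13
After iteration 4: cur = 11, a = 20, right = 13
After iteration 5: cur = 9, a = 20, right = 13
Loop ends.

Final answer: 13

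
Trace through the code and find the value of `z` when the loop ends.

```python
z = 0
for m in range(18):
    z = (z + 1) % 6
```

Let's trace through this code step by step.

Initialize: z = 0
Entering loop: for m in range(18):
After iteration 1: m = 0, z = 1
After iteration 2: m = 1, z = 2
After iteration 3: m = 2, z = 3
After iteration 4: m = 3, z = 4
After iteration 5: m = 4, z = 5
After iteration 6: m = 5, z = 0
After iteration 7: m = 6, z = 1
After iteration 8: m = 7, z = 2
After iteration 9: m = 8, z = 3
After iteration 10: m = 9, z = 4
After iteration 11: m = 10, z = 5
After iteration 12: m = 11, z = 0
After iteration 13: m = 12, z = 1
After iteration 14: m = 13, z = 2
After iteration 15: m = 14, z = 3
After iteration 16: m = 15, z = 4
After iteration 17: m = 16, z = 5
After iteration 18: m = 17, z = 0
Loop ends.

Final answer: 0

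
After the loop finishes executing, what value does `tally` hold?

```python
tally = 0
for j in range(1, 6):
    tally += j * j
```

Let's trace through this code step by step.

Initialize: tally = 0
Entering loop: for j in range(1, 6):
After iteration 1: j = 1, tally = 1
After iteration 2: j = 2, tally = 5
After iteration 3: j = 3, tally = 14
After iteration 4: j = 4, tally = 30
After iteration 5: j = 5, tally = 55
Loop ends.

Final answer: 55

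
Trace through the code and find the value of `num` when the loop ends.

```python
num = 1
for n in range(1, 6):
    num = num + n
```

Let's trace through this code step by step.

Initialize: num = 1
Entering loop: for n in range(1, 6):
After iteration 1: n = 1, num = 2
After iteration 2: n = 2, num = 4
After iteration 3: n = 3, num = 7
After iteration 4: n = 4, num = 11
After iteration 5: n = 5, num = 16
Loop ends.

Final answer: 16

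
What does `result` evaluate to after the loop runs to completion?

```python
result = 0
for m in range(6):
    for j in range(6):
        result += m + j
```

Let's trace through this code step by step.

Initialize: result = 0
Entering loop: for m in range(6):
After iteration 1: m = 0, result = 15
After iteration 2: m = 1, result = 36
After iteration 3: m = 2, result = 63
After iteration 4: m = 3, result = 96
After iteration 5: m = 4, result = 135
After iteration 6: m = 5, result = 180
Loop ends.

Final answer: 180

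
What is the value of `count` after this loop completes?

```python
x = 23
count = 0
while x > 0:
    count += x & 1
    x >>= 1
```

Let's trace through this code step by step.

Initialize: x = 23
Initialize: count = 0
Entering loop: while x > 0:
After iteration 1: x = 11, count = 1
After iteration 2: x = 5, count = 2
After iteration 3: x = 2, count = 3
After iteration 4: x = 1, count = 3
After iteration 5: x = 0, count = 4
Loop ends.

Final answer: 4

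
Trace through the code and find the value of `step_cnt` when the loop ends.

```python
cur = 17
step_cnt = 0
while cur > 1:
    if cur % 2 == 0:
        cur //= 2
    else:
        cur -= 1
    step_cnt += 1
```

Let's trace through this code step by step.

Initialize: cur = 17
Initialize: step_cnt = 0
Entering loop: while cur > 1:
After iteration 1: cur = 16, step_cnt = 1
After iteration 2: cur = 8, step_cnt = 2
After iteration 3: cur = 4, step_cnt = 3
After iteration 4: cur = 2, step_cnt = 4
After iteration 5: cur = 1, step_cnt = 5
Loop ends.

Final answer: 5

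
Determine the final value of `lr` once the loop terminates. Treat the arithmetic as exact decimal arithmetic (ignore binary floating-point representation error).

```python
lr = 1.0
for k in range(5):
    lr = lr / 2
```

Let's trace through this code step by step.

Initialize: lr = 1.0
Entering loop: for k in range(5):
After iteration 1: k = 0, lr = 0.5
After iteration 2: k = 1, lr = 0.25
After iteration 3: k = 2, lr = 0.125
After iteration 4: k = 3, lr = 0.0625
After iteration 5: k = 4, lr = 0.03125
Loop ends.

Final answer: 0.03125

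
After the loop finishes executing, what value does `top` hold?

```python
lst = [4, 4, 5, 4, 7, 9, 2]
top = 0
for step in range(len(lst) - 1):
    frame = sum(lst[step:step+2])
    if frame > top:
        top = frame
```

Let's trace through this code step by step.

Initialize: lst = [4, 4, 5, 4, 7, 9, 2]
Initialize: top = 0
Entering loop: for step in range(len(lst) - 1):
After iteration 1: step = 0, top = 8, frame = 8
After iteration 2: step = 1, top = 9, frame = 9
After iteration 3: step = 2, top = 9, frame = 9
After iteration 4: step = 3, top = 11, frame = 11
After iteration 5: step = 4, top = 16, frame = 16
After iteration 6: step = 5, top = 16, frame = 11
Loop ends.

Final answer: 16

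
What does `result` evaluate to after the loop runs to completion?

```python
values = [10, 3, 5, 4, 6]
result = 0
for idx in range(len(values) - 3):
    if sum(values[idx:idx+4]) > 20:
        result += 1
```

Let's trace through this code step by step.

Initialize: values = [10, 3, 5, 4, 6]
Initialize: result = 0
Entering loop: for idx in range(len(values) - 3):
After iteration 1: idx = 0, result = 1
After iteration 2: idx = 1, result = 1
Loop ends.

Final answer: 1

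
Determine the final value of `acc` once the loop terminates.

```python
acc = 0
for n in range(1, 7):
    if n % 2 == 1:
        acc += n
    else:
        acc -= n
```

Let's trace through this code step by step.

Initialize: acc = 0
Entering loop: for n in range(1, 7):
After iteration 1: n = 1, acc = 1
After iteration 2: n = 2, acc = -1
After iteration 3: n = 3, acc = 2
After iteration 4: n = 4, acc = -2
After iteration 5: n = 5, acc = 3
After iteration 6: n = 6, acc = -3
Loop ends.

Final answer: -3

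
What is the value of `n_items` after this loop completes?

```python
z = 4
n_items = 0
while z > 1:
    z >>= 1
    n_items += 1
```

Let's trace through this code step by step.

Initialize: z = 4
Initialize: n_items = 0
Entering loop: while z > 1:
After iteration 1: z = 2, n_items = 1
After iteration 2: z = 1, n_items = 2
Loop ends.

Final answer: 2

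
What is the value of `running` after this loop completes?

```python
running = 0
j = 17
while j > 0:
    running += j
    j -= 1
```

Let's trace through this code step by step.

Initialize: running = 0
Initialize: j = 17
Entering loop: while j > 0:
After iteration 1: running = 17, j = 16
After iteration 2: running = 33, j = 15
After iteration 3: running = 48, j = 14
After iteration 4: running = 62, j = 13
After iteration 5: running = 75, j = 12
After iteration 6: running = 87, j = 11
After iteration 7: running = 98, j = 10
After iteration 8: running = 108, j = 9
After iteration 9: running = 117, j = 8
After iteration 10: running = 125, j = 7
After iteration 11: running = 132, j = 6
After iteration 12: running = 138, j = 5
After iteration 13: running = 143, j = 4
After iteration 14: running = 147, j = 3
After iteration 15: running = 150, j = 2
After iteration 16: running = 152, j = 1
After iteration 17: running = 153, j = 0
Loop ends.

Final answer: 153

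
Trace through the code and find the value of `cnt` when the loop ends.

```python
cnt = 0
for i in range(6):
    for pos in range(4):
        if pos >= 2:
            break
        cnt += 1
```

Let's trace through this code step by step.

Initialize: cnt = 0
Entering loop: for i in range(6):
After iteration 1: i = 0, cnt = 2
After iteration 2: i = 1, cnt = 4
After iteration 3: i = 2, cnt = 6
After iteration 4: i = 3, cnt = 8
After iteration 5: i = 4, cnt = 10
After iteration 6: i = 5, cnt = 12
Loop ends.

Final answer: 12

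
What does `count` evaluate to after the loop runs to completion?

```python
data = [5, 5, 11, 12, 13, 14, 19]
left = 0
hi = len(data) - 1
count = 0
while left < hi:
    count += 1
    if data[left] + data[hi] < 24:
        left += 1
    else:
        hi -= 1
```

Let's trace through this code step by step.

Initialize: data = [5, 5, 11, 12, 13, 14, 19]
Initialize: left = 0
Initialize: hi = 6
Initialize: count = 0
Entering loop: while left < hi:
After iteration 1: left = 0, hi = 5, count = 1
After iteration 2: left = 1, hi = 5, count = 2
After iteration 3: left = 2, hi = 5, count = 3
After iteration 4: left = 2, hi = 4, count = 4
After iteration 5: left = 2, hi = 3, count = 5
After iteration 6: left = 3, hi = 3, count = 6
Loop ends.

Final answer: 6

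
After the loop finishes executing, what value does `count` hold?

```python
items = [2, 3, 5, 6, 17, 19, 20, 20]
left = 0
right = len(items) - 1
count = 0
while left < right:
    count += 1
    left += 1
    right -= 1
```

Let's trace through this code step by step.

Initialize: items = [2, 3, 5, 6, 17, 19, 20, 20]
Initialize: left = 0
Initialize: right = 7
Initialize: count = 0
Entering loop: while left < right:
After iteration 1: left = 1, right = 6, count = 1
After iteration 2: left = 2, right = 5, count = 2
After iteration 3: left = 3, right = 4, count = 3
After iteration 4: left = 4, right = 3, count = 4
Loop ends.

Final answer: 4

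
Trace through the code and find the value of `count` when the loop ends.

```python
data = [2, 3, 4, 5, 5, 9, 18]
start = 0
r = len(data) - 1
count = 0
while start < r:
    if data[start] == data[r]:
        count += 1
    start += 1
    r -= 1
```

Let's trace through this code step by step.

Initialize: data = [2, 3, 4, 5, 5, 9, 18]
Initialize: start = 0
Initialize: r = 6
Initialize: count = 0
Entering loop: while start < r:
After iteration 1: start = 1, r = 5, count = 0
After iteration 2: start = 2, r = 4, count = 0
After iteration 3: start = 3, r = 3, count = 0
Loop ends.

Final answer: 0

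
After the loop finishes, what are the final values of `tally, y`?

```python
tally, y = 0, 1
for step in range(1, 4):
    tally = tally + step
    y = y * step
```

Let's trace through this code step by step.

Initialize: tally = 0
Initialize: y = 1
Entering loop: for step in range(1, 4):
After iteration 1: step = 1, tally = 1, y = 1
After iteration 2: step = 2, tally = 3, y = 2
After iteration 3: step = 3, tally = 6, y = 6
Loop ends.

Final answer: 6, 6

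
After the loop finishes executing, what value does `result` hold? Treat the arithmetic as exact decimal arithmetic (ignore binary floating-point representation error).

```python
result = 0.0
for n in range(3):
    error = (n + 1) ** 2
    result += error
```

Let's trace through this code step by step.

Initialize: result = 0.0
Entering loop: for n in range(3):
After iteration 1: n = 0, result = 1.0, error = 1
After iteration 2: n = 1, result = 5.0, error = 4
After iteration 3: n = 2, result = 14.0, error = 9
Loop ends.

Final answer: 14.0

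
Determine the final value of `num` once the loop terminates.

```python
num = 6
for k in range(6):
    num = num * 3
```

Let's trace through this code step by step.

Initialize: num = 6
Entering loop: for k in range(6):
After iteration 1: k = 0, num = 18
After iteration 2: k = 1, num = 54
After iteration 3: k = 2, num = 162
After iteration 4: k = 3, num = 486
After iteration 5: k = 4, num = 1458
After iteration 6: k = 5, num = 4374
Loop ends.

Final answer: 4374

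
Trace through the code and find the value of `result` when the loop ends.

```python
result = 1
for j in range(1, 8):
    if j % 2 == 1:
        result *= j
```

Let's trace through this code step by step.

Initialize: result = 1
Entering loop: for j in range(1, 8):
After iteration 1: j = 1, result = 1
After iteration 2: j = 2, result = 1
After iteration 3: j = 3, result = 3
After iteration 4: j = 4, result = 3
After iteration 5: j = 5, result = 15
After iteration 6: j = 6, result = 15
After iteration 7: j = 7, result = 105
Loop ends.

Final answer: 105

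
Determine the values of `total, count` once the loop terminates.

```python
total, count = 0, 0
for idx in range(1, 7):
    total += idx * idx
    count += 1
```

Let's trace through this code step by step.

Initialize: total = 0
Initialize: count = 0
Entering loop: for idx in range(1, 7):
After iteration 1: idx = 1, total = 1, count = 1
After iteration 2: idx = 2, total = 5, count = 2
After iteration 3: idx = 3, total = 14, count = 3
After iteration 4: idx = 4, total = 30, count = 4
After iteration 5: idx = 5, total = 55, count = 5
After iteration 6: idx = 6, total = 91, count = 6
Loop ends.

Final answer: 91, 6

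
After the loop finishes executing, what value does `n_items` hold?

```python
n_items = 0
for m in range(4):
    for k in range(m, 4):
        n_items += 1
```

Let's trace through this code step by step.

Initialize: n_items = 0
Entering loop: for m in range(4):
After iteration 1: m = 0, n_items = 4
After iteration 2: m = 1, n_items = 7
After iteration 3: m = 2, n_items = 9
After iteration 4: m = 3, n_items = 10
Loop ends.

Final answer: 10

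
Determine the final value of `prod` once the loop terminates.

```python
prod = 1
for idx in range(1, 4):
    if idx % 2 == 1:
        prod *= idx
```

Let's trace through this code step by step.

Initialize: prod = 1
Entering loop: for idx in range(1, 4):
After iteration 1: idx = 1, prod = 1
After iteration 2: idx = 2, prod = 1
After iteration 3: idx = 3, prod = 3
Loop ends.

Final answer: 3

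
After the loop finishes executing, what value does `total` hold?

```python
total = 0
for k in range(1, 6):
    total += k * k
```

Let's trace through this code step by step.

Initialize: total = 0
Entering loop: for k in range(1, 6):
After iteration 1: k = 1, total = 1
After iteration 2: k = 2, total = 5
After iteration 3: k = 3, total = 14
After iteration 4: k = 4, total = 30
After iteration 5: k = 5, total = 55
Loop ends.

Final answer: 55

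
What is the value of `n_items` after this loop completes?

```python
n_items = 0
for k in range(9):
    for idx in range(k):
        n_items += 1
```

Let's trace through this code step by step.

Initialize: n_items = 0
Entering loop: for k in range(9):
After iteration 1: k = 0, n_items = 0
After iteration 2: k = 1, n_items = 1, idx = 0
After iteration 3: k = 2, n_items = 3, idx = 1
After iteration 4: k = 3, n_items = 6, idx = 2
After iteration 5: k = 4, n_items = 10, idx = 3
After iteration 6: k = 5, n_items = 15, idx = 4
After iteration 7: k = 6, n_items = 21, idx = 5
After iteration 8: k = 7, n_items = 28, idx = 6
After iteration 9: k = 8, n_items = 36, idx = 7
Loop ends.

Final answer: 36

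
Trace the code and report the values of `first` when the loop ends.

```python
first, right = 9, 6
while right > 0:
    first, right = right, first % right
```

Let's trace through this code step by step.

Initialize: first = 9
Initialize: right = 6
Entering loop: while right > 0:
After iteration 1: first = 6, right = 3
After iteration 2: first = 3, right = 0
Loop ends.

Final answer: 3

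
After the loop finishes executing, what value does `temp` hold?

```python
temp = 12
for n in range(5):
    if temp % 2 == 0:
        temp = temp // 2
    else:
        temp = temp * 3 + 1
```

Let's trace through this code step by step.

Initialize: temp = 12
Entering loop: for n in range(5):
After iteration 1: n = 0, temp = 6
After iteration 2: n = 1, temp = 3
After iteration 3: n = 2, temp = 10
After iteration 4: n = 3, temp = 5
After iteration 5: n = 4, temp = 16
Loop ends.

Final answer: 16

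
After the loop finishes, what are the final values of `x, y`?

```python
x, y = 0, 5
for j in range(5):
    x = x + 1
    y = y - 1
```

Let's trace through this code step by step.

Initialize: x = 0
Initialize: y = 5
Entering loop: for j in range(5):
After iteration 1: j = 0, x = 1, y = 4
After iteration 2: j = 1, x = 2, y = 3
After iteration 3: j = 2, x = 3, y = 2
After iteration 4: j = 3, x = 4, y = 1
After iteration 5: j = 4, x = 5, y = 0
Loop ends.

Final answer: 5, 0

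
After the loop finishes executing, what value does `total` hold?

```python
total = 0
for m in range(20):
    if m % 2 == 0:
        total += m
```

Let's trace through this code step by step.

Initialize: total = 0
Entering loop: for m in range(20):
After iteration 1: m = 0, total = 0
After iteration 2: m = 1, total = 0
After iteration 3: m = 2, total = 2
After iteration 4: m = 3, total = 2
After iteration 5: m = 4, total = 6
After iteration 6: m = 5, total = 6
After iteration 7: m = 6, total = 12
After iteration 8: m = 7, total = 12
After iteration 9: m = 8, total = 20
After iteration 10: m = 9, total = 20
After iteration 11: m = 10, total = 30
After iteration 12: m = 11, total = 30
After iteration 13: m = 12, total = 42
After iteration 14: m = 13, total = 42
After iteration 15: m = 14, total = 56
After iteration 16: m = 15, total = 56
After iteration 17: m = 16, total = 72
After iteration 18: m = 17, total = 72
After iteration 19: m = 18, total = 90
After iteration 20: m = 19, total = 90
Loop ends.

Final answer: 90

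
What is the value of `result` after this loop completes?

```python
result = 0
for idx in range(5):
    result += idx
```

Let's trace through this code step by step.

Initialize: result = 0
Entering loop: for idx in range(5):
After iteration 1: idx = 0, result = 0
After iteration 2: idx = 1, result = 1
After iteration 3: idx = 2, result = 3
After iteration 4: idx = 3, result = 6
After iteration 5: idx = 4, result = 10
Loop ends.

Final answer: 10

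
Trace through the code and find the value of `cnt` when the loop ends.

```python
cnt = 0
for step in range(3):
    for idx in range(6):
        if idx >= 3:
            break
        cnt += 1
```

Let's trace through this code step by step.

Initialize: cnt = 0
Entering loop: for step in range(3):
After iteration 1: step = 0, cnt = 3
After iteration 2: step = 1, cnt = 6
After iteration 3: step = 2, cnt = 9
Loop ends.

Final answer: 9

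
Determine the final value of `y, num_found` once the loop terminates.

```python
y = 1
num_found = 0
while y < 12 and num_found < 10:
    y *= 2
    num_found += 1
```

Let's trace through this code step by step.

Initialize: y = 1
Initialize: num_found = 0
Entering loop: while y < 12 and num_found < 10:
After iteration 1: y = 2, num_found = 1
After iteration 2: y = 4, num_found = 2
After iteration 3: y = 8, num_found = 3
After iteration 4: y = 16, num_found = 4
Loop ends.

Final answer: 16, 4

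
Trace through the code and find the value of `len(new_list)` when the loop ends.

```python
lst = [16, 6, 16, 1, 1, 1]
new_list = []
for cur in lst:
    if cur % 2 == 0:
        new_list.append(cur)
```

Let's trace through this code step by step.

Initialize: lst = [16, 6, 16, 1, 1, 1]
Initialize: new_list = []
Entering loop: for cur in lst:
After iteration 1: cur = 16, new_list = [16]
After iteration 2: cur = 6, new_list = [16, 6]
After iteration 3: cur = 16, new_list = [16, 6, 16]
After iteration 4: cur = 1, new_list = [16, 6, 16]
After iteration 5: cur = 1, new_list = [16, 6, 16]
After iteration 6: cur = 1, new_list = [16, 6, 16]
Loop ends.
len(new_list) = 3

Final answer: 3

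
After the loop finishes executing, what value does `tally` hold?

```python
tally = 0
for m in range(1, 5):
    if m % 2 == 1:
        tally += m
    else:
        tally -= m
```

Let's trace through this code step by step.

Initialize: tally = 0
Entering loop: for m in range(1, 5):
After iteration 1: m = 1, tally = 1
After iteration 2: m = 2, tally = -1
After iteration 3: m = 3, tally = 2
After iteration 4: m = 4, tally = -2
Loop ends.

Final answer: -2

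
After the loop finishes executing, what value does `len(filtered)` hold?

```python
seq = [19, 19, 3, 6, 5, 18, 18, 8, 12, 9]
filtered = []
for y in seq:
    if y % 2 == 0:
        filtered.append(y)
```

Let's trace through this code step by step.

Initialize: seq = [19, 19, 3, 6, 5, 18, 18, 8, 12, 9]
Initialize: filtered = []
Entering loop: for y in seq:
After iteration 1: y = 19, filtered = []
After iteration 2: y = 19, filtered = []
After iteration 3: y = 3, filtered = []
After iteration 4: y = 6, filtered = [6]
After iteration 5: y = 5, filtered = [6]
After iteration 6: y = 18, filtered = [6, 18]
After iteration 7: y = 18, filtered = [6, 18, 18]
After iteration 8: y = 8, filtered = [6, 18, 18, 8]
After iteration 9: y = 12, filtered = [6, 18, 18, 8, 12]
After iteration 10: y = 9, filtered = [6, 18, 18, 8, 12]
Loop ends.
len(filtered) = 5

Final answer: 5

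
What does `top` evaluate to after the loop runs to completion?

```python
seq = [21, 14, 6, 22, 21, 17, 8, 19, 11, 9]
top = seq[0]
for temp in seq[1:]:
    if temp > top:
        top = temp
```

Let's trace through this code step by step.

Initialize: seq = [21, 14, 6, 22, 21, 17, 8, 19, 11, 9]
Initialize: top = 21
Entering loop: for temp in seq[1:]:
After iteration 1: temp = 14, top = 21
After iteration 2: temp = 6, top = 21
After iteration 3: temp = 22, top = 22
After iteration 4: temp = 21, top = 22
After iteration 5: temp = 17, top = 22
After iteration 6: temp = 8, top = 22
After iteration 7: temp = 19, top = 22
After iteration 8: temp = 11, top = 22
After iteration 9: temp = 9, top = 22
Loop ends.

Final answer: 22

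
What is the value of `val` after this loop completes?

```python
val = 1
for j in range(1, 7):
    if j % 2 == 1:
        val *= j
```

Let's trace through this code step by step.

Initialize: val = 1
Entering loop: for j in range(1, 7):
After iteration 1: j = 1, val = 1
After iteration 2: j = 2, val = 1
After iteration 3: j = 3, val = 3
After iteration 4: j = 4, val = 3
After iteration 5: j = 5, val = 15
After iteration 6: j = 6, val = 15
Loop ends.

Final answer: 15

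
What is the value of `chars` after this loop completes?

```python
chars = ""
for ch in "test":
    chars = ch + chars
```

Let's trace through this code step by step.

Initialize: chars = ''
Entering loop: for ch in "test":
After iteration 1: ch = 't', chars = 't'
After iteration 2: ch = 'e', chars = 'et'
After iteration 3: ch = 's', chars = 'set'
After iteration 4: ch = 't', chars = 'tset'
Loop ends.

Final answer: 'tset'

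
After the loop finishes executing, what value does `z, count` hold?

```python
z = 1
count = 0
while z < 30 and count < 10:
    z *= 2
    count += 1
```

Let's trace through this code step by step.

Initialize: z = 1
Initialize: count = 0
Entering loop: while z < 30 and count < 10:
After iteration 1: z = 2, count = 1
After iteration 2: z = 4, count = 2
After iteration 3: z = 8, count = 3
After iteration 4: z = 16, count = 4
After iteration 5: z = 32, count = 5
Loop ends.

Final answer: 32, 5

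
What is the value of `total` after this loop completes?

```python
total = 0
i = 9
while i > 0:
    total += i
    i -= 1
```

Let's trace through this code step by step.

Initialize: total = 0
Initialize: i = 9
Entering loop: while i > 0:
After iteration 1: total = 9, i = 8
After iteration 2: total = 17, i = 7
After iteration 3: total = 24, i = 6
After iteration 4: total = 30, i = 5
After iteration 5: total = 35, i = 4
After iteration 6: total = 39, i = 3
After iteration 7: total = 42, i = 2
After iteration 8: total = 44, i = 1
After iteration 9: total = 45, i = 0
Loop ends.

Final answer: 45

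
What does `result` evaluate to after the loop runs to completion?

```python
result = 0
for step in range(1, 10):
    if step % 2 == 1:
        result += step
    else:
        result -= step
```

Let's trace through this code step by step.

Initialize: result = 0
Entering loop: for step in range(1, 10):
After iteration 1: step = 1, result = 1
After iteration 2: step = 2, result = -1
After iteration 3: step = 3, result = 2
After iteration 4: step = 4, result = -2
After iteration 5: step = 5, result = 3
After iteration 6: step = 6, result = -3
After iteration 7: step = 7, result = 4
After iteration 8: step = 8, result = -4
After iteration 9: step = 9, result = 5
Loop ends.

Final answer: 5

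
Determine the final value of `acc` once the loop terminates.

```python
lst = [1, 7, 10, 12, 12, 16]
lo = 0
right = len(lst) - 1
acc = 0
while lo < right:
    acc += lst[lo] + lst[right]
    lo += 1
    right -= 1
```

Let's trace through this code step by step.

Initialize: lst = [1, 7, 10, 12, 12, 16]
Initialize: lo = 0
Initialize: right = 5
Initialize: acc = 0
Entering loop: while lo < right:
After iteration 1: lo = 1, right = 4, acc = 17
After iteration 2: lo = 2, right = 3, acc = 36
After iteration 3: lo = 3, right = 2, acc = 58
Loop ends.

Final answer: 58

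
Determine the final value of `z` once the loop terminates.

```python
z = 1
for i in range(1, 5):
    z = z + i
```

Let's trace through this code step by step.

Initialize: z = 1
Entering loop: for i in range(1, 5):
After iteration 1: i = 1, z = 2
After iteration 2: i = 2, z = 4
After iteration 3: i = 3, z = 7
After iteration 4: i = 4, z = 11
Loop ends.

Final answer: 11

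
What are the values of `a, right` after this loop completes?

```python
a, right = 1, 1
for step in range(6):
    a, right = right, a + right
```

Let's trace through this code step by step.

Initialize: a = 1
Initialize: right = 1
Entering loop: for step in range(6):
After iteration 1: step = 0, a = 1, right = 2
After iteration 2: step = 1, a = 2, right = 3
After iteration 3: step = 2, a = 3, right = 5
After iteration 4: step = 3, a = 5, right = 8
After iteration 5: step = 4, a = 8, right = 13
After iteration 6: step = 5, a = 13, right = 21
Loop ends.

Final answer: 13, 21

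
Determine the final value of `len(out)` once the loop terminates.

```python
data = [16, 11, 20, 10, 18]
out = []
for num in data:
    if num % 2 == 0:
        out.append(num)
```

Let's trace through this code step by step.

Initialize: data = [16, 11, 20, 10, 18]
Initialize: out = []
Entering loop: for num in data:
After iteration 1: num = 16, out = [16]
After iteration 2: num = 11, out = [16]
After iteration 3: num = 20, out = [16, 20]
After iteration 4: num = 10, out = [16, 20, 10]
After iteration 5: num = 18, out = [16, 20, 10, 18]
Loop ends.
len(out) = 4

Final answer: 4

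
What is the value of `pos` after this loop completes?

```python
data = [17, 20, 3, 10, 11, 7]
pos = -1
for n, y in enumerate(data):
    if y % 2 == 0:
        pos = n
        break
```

Let's trace through this code step by step.

Initialize: data = [17, 20, 3, 10, 11, 7]
Initialize: pos = -1
Entering loop: for n, y in enumerate(data):
After iteration 1: n = 0, y = 17, pos = -1
After iteration 2: n = 1, y = 20, pos = 1
Loop ends.

Final answer: 1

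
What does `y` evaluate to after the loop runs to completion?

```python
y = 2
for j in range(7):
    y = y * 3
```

Let's trace through this code step by step.

Initialize: y = 2
Entering loop: for j in range(7):
After iteration 1: j = 0, y = 6
After iteration 2: j = 1, y = 18
After iteration 3: j = 2, y = 54
After iteration 4: j = 3, y = 162
After iteration 5: j = 4, y = 486
After iteration 6: j = 5, y = 1458
After iteration 7: j = 6, y = 4374
Loop ends.

Final answer: 4374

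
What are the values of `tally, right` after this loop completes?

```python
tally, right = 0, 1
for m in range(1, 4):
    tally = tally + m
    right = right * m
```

Let's trace through this code step by step.

Initialize: tally = 0
Initialize: right = 1
Entering loop: for m in range(1, 4):
After iteration 1: m = 1, tally = 1, right = 1
After iteration 2: m = 2, tally = 3, right = 2
After iteration 3: m = 3, tally = 6, right = 6
Loop ends.

Final answer: 6, 6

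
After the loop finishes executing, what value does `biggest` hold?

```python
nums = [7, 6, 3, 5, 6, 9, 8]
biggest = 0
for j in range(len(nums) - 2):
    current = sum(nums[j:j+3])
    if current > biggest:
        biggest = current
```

Let's trace through this code step by step.

Initialize: nums = [7, 6, 3, 5, 6, 9, 8]
Initialize: biggest = 0
Entering loop: for j in range(len(nums) - 2):
After iteration 1: j = 0, biggest = 16, current = 16
After iteration 2: j = 1, biggest = 16, current = 14
After iteration 3: j = 2, biggest = 16, current = 14
After iteration 4: j = 3, biggest = 20, current = 20
After iteration 5: j = 4, biggest = 23, current = 23
Loop ends.

Final answer: 23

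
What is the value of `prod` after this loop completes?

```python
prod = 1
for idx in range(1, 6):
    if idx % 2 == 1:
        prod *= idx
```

Let's trace through this code step by step.

Initialize: prod = 1
Entering loop: for idx in range(1, 6):
After iteration 1: idx = 1, prod = 1
After iteration 2: idx = 2, prod = 1
After iteration 3: idx = 3, prod = 3
After iteration 4: idx = 4, prod = 3
After iteration 5: idx = 5, prod = 15
Loop ends.

Final answer: 15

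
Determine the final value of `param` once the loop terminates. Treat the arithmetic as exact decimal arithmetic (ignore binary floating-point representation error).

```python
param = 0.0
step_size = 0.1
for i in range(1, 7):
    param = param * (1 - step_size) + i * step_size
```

Let's trace through this code step by step.

Initialize: param = 0.0
Initialize: step_size = 0.1
Entering loop: for i in range(1, 7):
After iteration 1: i = 1, param = 0.1
After iteration 2: i = 2, param = 0.29
After iteration 3: i = 3, param = 0.561
After iteration 4: i = 4, param = 0.9049
After iteration 5: i = 5, param = 1.31441
After iteration 6: i = 6, param = 1.782969
Loop ends.

Final answer: 1.782969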